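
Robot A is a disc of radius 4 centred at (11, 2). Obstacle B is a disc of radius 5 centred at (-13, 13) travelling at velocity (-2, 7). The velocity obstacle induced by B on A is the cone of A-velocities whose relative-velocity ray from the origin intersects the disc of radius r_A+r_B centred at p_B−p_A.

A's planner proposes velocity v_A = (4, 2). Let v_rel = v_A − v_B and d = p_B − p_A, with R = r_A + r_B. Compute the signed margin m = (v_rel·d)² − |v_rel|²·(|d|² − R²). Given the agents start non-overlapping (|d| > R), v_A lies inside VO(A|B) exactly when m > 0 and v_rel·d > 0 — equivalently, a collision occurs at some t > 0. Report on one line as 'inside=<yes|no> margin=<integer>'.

d = (-24, 11),  |d|² = 697;  R = 4+5 = 9,  c = 697−9² = 616
v_rel = (6, -5),  |v_rel|² = 61;  v_rel·d = (6)·(-24) + (-5)·(11) = -199
61·t² + 398·t + 616 = 0  ⇒  m = (-199)² − 61·616 = 2025
m = 2025 > 0,  v_rel·d = -199 < 0  ⇒  outside

inside=no margin=2025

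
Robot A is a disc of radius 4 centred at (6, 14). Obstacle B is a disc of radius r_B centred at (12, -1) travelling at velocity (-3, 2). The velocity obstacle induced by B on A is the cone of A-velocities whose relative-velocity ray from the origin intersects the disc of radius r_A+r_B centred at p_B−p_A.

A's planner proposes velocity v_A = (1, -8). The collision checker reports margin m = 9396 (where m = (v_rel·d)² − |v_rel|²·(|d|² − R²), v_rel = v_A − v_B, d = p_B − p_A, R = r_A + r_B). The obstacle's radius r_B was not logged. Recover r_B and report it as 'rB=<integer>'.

m = 9396
d = (6, -15);  v_rel = (4, -10),  |v_rel|² = 116
v_rel×d = (4)·(-15) − (-10)·(6) = 0
since m = R²·116 − 0²:  R² = (0 + 9396) / 116 = 81
R = √81 = 9  ⇒  r_B = 9 − 4 = 5

rB=5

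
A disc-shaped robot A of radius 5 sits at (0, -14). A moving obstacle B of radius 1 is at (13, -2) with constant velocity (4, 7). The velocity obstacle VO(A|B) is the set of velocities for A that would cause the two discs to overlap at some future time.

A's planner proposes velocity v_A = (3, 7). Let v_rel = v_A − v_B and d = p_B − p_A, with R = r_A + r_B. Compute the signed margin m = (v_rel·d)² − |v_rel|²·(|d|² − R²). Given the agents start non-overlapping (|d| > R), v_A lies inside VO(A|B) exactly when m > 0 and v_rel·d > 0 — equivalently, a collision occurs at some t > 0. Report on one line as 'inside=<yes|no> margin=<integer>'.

d = (13, 12),  |d|² = 313;  R = 5+1 = 6,  c = 313−6² = 277
v_rel = (-1, 0),  |v_rel|² = 1;  v_rel·d = (-1)·(13) + (0)·(12) = -13
1·t² + 26·t + 277 = 0  ⇒  m = (-13)² − 1·277 = -108
m = -108 < 0,  v_rel·d = -13 < 0  ⇒  outside

inside=no margin=-108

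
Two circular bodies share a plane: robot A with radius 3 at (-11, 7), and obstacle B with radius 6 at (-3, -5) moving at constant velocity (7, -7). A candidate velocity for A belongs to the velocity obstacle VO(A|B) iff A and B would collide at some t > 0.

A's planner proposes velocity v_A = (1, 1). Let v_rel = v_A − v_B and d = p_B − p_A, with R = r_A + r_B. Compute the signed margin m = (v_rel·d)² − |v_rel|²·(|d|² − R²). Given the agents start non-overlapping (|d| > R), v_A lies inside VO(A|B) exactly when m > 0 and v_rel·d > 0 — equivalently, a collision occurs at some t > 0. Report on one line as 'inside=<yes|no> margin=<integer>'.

d = (8, -12),  |d|² = 208;  R = 3+6 = 9,  c = 208−9² = 127
v_rel = (-6, 8),  |v_rel|² = 100;  v_rel·d = (-6)·(8) + (8)·(-12) = -144
100·t² + 288·t + 127 = 0  ⇒  m = (-144)² − 100·127 = 8036
m = 8036 > 0,  v_rel·d = -144 < 0  ⇒  outside

inside=no margin=8036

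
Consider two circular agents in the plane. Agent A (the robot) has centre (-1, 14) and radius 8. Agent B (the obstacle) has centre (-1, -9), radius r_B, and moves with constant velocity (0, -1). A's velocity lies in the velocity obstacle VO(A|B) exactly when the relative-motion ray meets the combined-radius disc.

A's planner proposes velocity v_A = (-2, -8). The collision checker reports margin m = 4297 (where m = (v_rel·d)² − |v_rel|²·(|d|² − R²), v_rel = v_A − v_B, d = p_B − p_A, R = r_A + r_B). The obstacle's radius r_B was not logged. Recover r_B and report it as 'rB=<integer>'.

m = 4297
d = (0, -23);  v_rel = (-2, -7),  |v_rel|² = 53
v_rel×d = (-2)·(-23) − (-7)·(0) = 46
since m = R²·53 − 46²:  R² = (2116 + 4297) / 53 = 121
R = √121 = 11  ⇒  r_B = 11 − 8 = 3

rB=3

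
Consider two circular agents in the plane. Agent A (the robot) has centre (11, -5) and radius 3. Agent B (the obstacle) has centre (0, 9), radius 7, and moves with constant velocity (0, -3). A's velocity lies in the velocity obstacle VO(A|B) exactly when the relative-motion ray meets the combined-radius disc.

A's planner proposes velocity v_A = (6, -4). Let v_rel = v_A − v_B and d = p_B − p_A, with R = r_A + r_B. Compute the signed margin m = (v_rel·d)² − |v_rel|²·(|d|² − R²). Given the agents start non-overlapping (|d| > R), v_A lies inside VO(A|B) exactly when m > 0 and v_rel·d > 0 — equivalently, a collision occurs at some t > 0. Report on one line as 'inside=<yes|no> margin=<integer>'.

d = (-11, 14),  |d|² = 317;  R = 3+7 = 10,  c = 317−10² = 217
v_rel = (6, -1),  |v_rel|² = 37;  v_rel·d = (6)·(-11) + (-1)·(14) = -80
37·t² + 160·t + 217 = 0  ⇒  m = (-80)² − 37·217 = -1629
m = -1629 < 0,  v_rel·d = -80 < 0  ⇒  outside

inside=no margin=-1629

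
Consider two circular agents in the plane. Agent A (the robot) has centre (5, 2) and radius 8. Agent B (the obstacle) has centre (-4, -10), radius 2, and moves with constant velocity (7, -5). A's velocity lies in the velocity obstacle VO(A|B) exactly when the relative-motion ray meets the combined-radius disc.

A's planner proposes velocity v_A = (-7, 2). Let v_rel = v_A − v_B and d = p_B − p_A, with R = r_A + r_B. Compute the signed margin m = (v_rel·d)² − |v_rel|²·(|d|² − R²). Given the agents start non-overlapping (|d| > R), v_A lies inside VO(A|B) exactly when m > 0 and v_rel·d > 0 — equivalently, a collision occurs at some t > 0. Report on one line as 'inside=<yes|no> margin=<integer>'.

d = (-9, -12),  |d|² = 225;  R = 8+2 = 10,  c = 225−10² = 125
v_rel = (-14, 7),  |v_rel|² = 245;  v_rel·d = (-14)·(-9) + (7)·(-12) = 42
245·t² − 84·t + 125 = 0  ⇒  m = 42² − 245·125 = -28861
m = -28861 < 0,  v_rel·d = 42 > 0  ⇒  outside

inside=no margin=-28861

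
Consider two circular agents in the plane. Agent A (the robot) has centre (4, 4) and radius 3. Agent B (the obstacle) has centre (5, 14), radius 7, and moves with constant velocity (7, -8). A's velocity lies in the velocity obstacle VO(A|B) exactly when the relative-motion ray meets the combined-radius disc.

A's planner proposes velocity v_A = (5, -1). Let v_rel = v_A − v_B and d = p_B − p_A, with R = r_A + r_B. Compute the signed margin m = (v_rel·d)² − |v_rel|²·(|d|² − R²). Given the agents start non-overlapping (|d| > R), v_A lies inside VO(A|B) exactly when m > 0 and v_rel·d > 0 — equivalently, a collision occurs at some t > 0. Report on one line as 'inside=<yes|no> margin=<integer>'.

d = (1, 10),  |d|² = 101;  R = 3+7 = 10,  c = 101−10² = 1
v_rel = (-2, 7),  |v_rel|² = 53;  v_rel·d = (-2)·(1) + (7)·(10) = 68
53·t² − 136·t + 1 = 0  ⇒  m = 68² − 53·1 = 4571
m = 4571 > 0,  v_rel·d = 68 > 0  ⇒  inside

inside=yes margin=4571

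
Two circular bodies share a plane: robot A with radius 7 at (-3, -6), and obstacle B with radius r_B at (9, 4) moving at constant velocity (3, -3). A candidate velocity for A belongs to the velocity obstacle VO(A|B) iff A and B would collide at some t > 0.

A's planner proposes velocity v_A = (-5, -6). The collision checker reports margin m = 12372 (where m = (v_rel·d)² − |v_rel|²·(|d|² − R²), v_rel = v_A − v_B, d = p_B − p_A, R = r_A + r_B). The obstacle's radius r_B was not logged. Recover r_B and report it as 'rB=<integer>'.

m = 12372
d = (12, 10);  v_rel = (-8, -3),  |v_rel|² = 73
v_rel×d = (-8)·(10) − (-3)·(12) = -44
since m = R²·73 − (-44)²:  R² = (1936 + 12372) / 73 = 196
R = √196 = 14  ⇒  r_B = 14 − 7 = 7

rB=7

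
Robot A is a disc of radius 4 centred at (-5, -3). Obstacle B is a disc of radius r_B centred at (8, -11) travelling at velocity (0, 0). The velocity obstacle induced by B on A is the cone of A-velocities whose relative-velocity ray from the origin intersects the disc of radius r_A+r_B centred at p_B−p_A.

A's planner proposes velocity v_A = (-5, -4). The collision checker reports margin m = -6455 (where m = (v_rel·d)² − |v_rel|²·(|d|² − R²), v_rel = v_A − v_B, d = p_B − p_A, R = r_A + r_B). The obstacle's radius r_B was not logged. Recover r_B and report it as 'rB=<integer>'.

m = -6455
d = (13, -8);  v_rel = (-5, -4),  |v_rel|² = 41
v_rel×d = (-5)·(-8) − (-4)·(13) = 92
since m = R²·41 − 92²:  R² = (8464 + -6455) / 41 = 49
R = √49 = 7  ⇒  r_B = 7 − 4 = 3

rB=3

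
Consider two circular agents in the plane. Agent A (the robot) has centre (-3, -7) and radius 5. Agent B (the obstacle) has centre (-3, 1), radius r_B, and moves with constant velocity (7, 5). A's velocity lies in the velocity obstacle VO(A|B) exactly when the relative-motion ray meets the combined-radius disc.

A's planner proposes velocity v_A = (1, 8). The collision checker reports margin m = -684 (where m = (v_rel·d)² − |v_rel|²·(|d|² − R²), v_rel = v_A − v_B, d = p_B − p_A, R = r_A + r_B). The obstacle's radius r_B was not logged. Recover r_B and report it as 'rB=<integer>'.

m = -684
d = (0, 8);  v_rel = (-6, 3),  |v_rel|² = 45
v_rel×d = (-6)·(8) − (3)·(0) = -48
since m = R²·45 − (-48)²:  R² = (2304 + -684) / 45 = 36
R = √36 = 6  ⇒  r_B = 6 − 5 = 1

rB=1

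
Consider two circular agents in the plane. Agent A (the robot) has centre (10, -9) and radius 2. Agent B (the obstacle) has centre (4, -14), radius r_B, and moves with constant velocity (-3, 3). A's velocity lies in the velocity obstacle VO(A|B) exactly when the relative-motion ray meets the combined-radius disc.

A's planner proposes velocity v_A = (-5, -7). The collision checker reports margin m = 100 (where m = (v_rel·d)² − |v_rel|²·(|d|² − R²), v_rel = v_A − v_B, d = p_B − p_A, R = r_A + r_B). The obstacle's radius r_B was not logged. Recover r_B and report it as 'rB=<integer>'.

m = 100
d = (-6, -5);  v_rel = (-2, -10),  |v_rel|² = 104
v_rel×d = (-2)·(-5) − (-10)·(-6) = -50
since m = R²·104 − (-50)²:  R² = (2500 + 100) / 104 = 25
R = √25 = 5  ⇒  r_B = 5 − 2 = 3

rB=3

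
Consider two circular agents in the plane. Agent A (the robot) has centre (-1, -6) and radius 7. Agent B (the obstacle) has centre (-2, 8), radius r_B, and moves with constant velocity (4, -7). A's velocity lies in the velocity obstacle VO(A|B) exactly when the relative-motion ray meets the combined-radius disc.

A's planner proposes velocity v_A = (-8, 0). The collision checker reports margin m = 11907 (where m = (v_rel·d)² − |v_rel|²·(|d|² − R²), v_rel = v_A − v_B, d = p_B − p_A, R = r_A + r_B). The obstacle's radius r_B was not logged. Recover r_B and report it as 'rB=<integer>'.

m = 11907
d = (-1, 14);  v_rel = (-12, 7),  |v_rel|² = 193
v_rel×d = (-12)·(14) − (7)·(-1) = -161
since m = R²·193 − (-161)²:  R² = (25921 + 11907) / 193 = 196
R = √196 = 14  ⇒  r_B = 14 − 7 = 7

rB=7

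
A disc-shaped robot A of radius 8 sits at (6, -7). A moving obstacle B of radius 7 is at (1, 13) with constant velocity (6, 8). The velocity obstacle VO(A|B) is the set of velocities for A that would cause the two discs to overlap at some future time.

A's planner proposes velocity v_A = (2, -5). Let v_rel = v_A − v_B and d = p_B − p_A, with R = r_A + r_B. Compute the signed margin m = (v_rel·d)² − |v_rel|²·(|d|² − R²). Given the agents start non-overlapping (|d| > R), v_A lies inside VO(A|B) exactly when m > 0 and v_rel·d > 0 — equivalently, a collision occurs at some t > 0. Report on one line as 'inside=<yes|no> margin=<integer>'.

d = (-5, 20),  |d|² = 425;  R = 8+7 = 15,  c = 425−15² = 200
v_rel = (-4, -13),  |v_rel|² = 185;  v_rel·d = (-4)·(-5) + (-13)·(20) = -240
185·t² + 480·t + 200 = 0  ⇒  m = (-240)² − 185·200 = 20600
m = 20600 > 0,  v_rel·d = -240 < 0  ⇒  outside

inside=no margin=20600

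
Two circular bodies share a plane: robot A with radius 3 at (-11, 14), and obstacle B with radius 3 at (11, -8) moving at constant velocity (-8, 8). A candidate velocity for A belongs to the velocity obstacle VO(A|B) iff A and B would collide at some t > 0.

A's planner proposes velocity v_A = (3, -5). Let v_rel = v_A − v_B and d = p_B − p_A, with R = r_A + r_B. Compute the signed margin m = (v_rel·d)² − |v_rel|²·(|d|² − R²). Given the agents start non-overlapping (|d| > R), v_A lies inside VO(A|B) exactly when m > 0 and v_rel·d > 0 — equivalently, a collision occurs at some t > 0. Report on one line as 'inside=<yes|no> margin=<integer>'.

d = (22, -22),  |d|² = 968;  R = 3+3 = 6,  c = 968−6² = 932
v_rel = (11, -13),  |v_rel|² = 290;  v_rel·d = (11)·(22) + (-13)·(-22) = 528
290·t² − 1056·t + 932 = 0  ⇒  m = 528² − 290·932 = 8504
m = 8504 > 0,  v_rel·d = 528 > 0  ⇒  inside

inside=yes margin=8504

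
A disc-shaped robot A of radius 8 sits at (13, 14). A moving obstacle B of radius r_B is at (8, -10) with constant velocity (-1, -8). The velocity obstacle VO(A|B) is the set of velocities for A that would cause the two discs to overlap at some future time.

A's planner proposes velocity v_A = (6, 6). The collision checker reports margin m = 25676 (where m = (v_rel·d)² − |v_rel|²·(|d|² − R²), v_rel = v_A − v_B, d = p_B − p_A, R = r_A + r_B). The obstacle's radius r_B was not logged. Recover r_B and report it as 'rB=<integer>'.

m = 25676
d = (-5, -24);  v_rel = (7, 14),  |v_rel|² = 245
v_rel×d = (7)·(-24) − (14)·(-5) = -98
since m = R²·245 − (-98)²:  R² = (9604 + 25676) / 245 = 144
R = √144 = 12  ⇒  r_B = 12 − 8 = 4

rB=4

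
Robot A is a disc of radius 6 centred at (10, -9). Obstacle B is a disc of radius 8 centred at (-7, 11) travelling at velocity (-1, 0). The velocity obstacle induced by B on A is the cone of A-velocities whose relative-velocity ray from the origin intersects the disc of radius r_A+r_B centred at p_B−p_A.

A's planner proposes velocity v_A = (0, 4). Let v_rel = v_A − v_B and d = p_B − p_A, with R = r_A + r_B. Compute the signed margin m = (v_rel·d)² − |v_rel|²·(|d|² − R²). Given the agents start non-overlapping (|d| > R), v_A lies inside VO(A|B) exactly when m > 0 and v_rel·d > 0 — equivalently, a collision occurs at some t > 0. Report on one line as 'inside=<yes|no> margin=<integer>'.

d = (-17, 20),  |d|² = 689;  R = 6+8 = 14,  c = 689−14² = 493
v_rel = (1, 4),  |v_rel|² = 17;  v_rel·d = (1)·(-17) + (4)·(20) = 63
17·t² − 126·t + 493 = 0  ⇒  m = 63² − 17·493 = -4412
m = -4412 < 0,  v_rel·d = 63 > 0  ⇒  outside

inside=no margin=-4412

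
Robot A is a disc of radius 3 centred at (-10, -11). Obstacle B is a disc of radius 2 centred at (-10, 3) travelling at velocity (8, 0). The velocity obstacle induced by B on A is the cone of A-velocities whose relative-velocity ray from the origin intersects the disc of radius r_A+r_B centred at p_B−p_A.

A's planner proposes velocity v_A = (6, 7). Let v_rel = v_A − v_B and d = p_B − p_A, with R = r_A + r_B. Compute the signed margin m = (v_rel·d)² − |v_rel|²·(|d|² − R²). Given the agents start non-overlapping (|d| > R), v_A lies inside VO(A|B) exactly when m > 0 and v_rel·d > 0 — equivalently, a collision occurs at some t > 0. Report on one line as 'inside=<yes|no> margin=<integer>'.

d = (0, 14),  |d|² = 196;  R = 3+2 = 5,  c = 196−5² = 171
v_rel = (-2, 7),  |v_rel|² = 53;  v_rel·d = (-2)·(0) + (7)·(14) = 98
53·t² − 196·t + 171 = 0  ⇒  m = 98² − 53·171 = 541
m = 541 > 0,  v_rel·d = 98 > 0  ⇒  inside

inside=yes margin=541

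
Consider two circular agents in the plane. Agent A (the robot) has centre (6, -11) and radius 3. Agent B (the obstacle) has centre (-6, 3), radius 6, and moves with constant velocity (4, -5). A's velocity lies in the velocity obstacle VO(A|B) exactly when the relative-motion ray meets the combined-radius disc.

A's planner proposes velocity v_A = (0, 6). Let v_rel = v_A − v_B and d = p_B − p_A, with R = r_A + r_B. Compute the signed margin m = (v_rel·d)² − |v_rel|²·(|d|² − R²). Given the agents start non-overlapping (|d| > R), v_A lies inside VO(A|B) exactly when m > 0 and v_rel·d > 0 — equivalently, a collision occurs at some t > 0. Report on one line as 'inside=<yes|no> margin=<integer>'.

d = (-12, 14),  |d|² = 340;  R = 3+6 = 9,  c = 340−9² = 259
v_rel = (-4, 11),  |v_rel|² = 137;  v_rel·d = (-4)·(-12) + (11)·(14) = 202
137·t² − 404·t + 259 = 0  ⇒  m = 202² − 137·259 = 5321
m = 5321 > 0,  v_rel·d = 202 > 0  ⇒  inside

inside=yes margin=5321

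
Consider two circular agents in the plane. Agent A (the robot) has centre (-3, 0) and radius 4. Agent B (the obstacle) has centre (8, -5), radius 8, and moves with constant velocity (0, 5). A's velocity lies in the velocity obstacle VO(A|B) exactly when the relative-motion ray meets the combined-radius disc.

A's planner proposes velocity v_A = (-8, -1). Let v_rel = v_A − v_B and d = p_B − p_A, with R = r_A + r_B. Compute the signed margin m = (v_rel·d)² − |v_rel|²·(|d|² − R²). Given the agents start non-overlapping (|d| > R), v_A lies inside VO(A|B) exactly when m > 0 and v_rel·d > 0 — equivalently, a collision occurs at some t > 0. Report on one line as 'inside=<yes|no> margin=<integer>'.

d = (11, -5),  |d|² = 146;  R = 4+8 = 12,  c = 146−12² = 2
v_rel = (-8, -6),  |v_rel|² = 100;  v_rel·d = (-8)·(11) + (-6)·(-5) = -58
100·t² + 116·t + 2 = 0  ⇒  m = (-58)² − 100·2 = 3164
m = 3164 > 0,  v_rel·d = -58 < 0  ⇒  outside

inside=no margin=3164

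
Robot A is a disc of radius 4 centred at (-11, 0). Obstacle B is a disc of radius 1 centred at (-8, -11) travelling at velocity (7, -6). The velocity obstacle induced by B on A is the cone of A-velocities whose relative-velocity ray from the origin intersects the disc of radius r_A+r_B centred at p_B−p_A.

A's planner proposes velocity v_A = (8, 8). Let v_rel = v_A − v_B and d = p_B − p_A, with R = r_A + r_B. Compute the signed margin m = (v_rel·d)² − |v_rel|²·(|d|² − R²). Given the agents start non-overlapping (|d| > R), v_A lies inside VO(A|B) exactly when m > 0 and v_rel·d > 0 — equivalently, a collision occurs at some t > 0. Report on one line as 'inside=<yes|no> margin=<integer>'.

d = (3, -11),  |d|² = 130;  R = 4+1 = 5,  c = 130−5² = 105
v_rel = (1, 14),  |v_rel|² = 197;  v_rel·d = (1)·(3) + (14)·(-11) = -151
197·t² + 302·t + 105 = 0  ⇒  m = (-151)² − 197·105 = 2116
m = 2116 > 0,  v_rel·d = -151 < 0  ⇒  outside

inside=no margin=2116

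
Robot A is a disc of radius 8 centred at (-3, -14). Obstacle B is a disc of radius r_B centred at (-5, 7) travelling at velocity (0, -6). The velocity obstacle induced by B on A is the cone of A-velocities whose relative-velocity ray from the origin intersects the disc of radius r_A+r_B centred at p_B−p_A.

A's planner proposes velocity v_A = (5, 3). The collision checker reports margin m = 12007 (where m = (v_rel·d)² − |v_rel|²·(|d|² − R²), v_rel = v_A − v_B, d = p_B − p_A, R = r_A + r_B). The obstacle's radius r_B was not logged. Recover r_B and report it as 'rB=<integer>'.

m = 12007
d = (-2, 21);  v_rel = (5, 9),  |v_rel|² = 106
v_rel×d = (5)·(21) − (9)·(-2) = 123
since m = R²·106 − 123²:  R² = (15129 + 12007) / 106 = 256
R = √256 = 16  ⇒  r_B = 16 − 8 = 8

rB=8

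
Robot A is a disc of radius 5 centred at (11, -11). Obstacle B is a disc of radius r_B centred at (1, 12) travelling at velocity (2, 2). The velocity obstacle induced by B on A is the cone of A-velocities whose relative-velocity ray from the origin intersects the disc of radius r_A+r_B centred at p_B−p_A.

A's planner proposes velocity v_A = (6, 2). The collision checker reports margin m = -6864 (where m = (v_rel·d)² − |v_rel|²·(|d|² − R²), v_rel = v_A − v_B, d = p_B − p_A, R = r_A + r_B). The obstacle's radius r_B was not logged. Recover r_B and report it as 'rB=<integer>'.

m = -6864
d = (-10, 23);  v_rel = (4, 0),  |v_rel|² = 16
v_rel×d = (4)·(23) − (0)·(-10) = 92
since m = R²·16 − 92²:  R² = (8464 + -6864) / 16 = 100
R = √100 = 10  ⇒  r_B = 10 − 5 = 5

rB=5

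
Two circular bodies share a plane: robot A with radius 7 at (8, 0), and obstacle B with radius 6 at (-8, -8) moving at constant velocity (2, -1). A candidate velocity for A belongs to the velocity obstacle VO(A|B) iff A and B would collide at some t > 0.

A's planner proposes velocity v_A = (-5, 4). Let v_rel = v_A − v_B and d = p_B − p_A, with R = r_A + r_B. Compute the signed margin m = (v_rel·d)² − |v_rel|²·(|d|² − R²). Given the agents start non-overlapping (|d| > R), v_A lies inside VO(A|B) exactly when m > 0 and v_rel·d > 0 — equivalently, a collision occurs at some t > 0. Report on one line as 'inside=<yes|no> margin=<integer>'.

d = (-16, -8),  |d|² = 320;  R = 7+6 = 13,  c = 320−13² = 151
v_rel = (-7, 5),  |v_rel|² = 74;  v_rel·d = (-7)·(-16) + (5)·(-8) = 72
74·t² − 144·t + 151 = 0  ⇒  m = 72² − 74·151 = -5990
m = -5990 < 0,  v_rel·d = 72 > 0  ⇒  outside

inside=no margin=-5990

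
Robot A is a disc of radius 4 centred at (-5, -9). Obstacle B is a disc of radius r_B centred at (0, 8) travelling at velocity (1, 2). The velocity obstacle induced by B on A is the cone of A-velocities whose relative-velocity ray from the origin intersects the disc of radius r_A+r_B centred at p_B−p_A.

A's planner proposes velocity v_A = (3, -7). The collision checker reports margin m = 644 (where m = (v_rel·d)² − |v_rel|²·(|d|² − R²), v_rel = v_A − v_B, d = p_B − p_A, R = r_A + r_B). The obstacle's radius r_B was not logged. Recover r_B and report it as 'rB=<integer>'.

m = 644
d = (5, 17);  v_rel = (2, -9),  |v_rel|² = 85
v_rel×d = (2)·(17) − (-9)·(5) = 79
since m = R²·85 − 79²:  R² = (6241 + 644) / 85 = 81
R = √81 = 9  ⇒  r_B = 9 − 4 = 5

rB=5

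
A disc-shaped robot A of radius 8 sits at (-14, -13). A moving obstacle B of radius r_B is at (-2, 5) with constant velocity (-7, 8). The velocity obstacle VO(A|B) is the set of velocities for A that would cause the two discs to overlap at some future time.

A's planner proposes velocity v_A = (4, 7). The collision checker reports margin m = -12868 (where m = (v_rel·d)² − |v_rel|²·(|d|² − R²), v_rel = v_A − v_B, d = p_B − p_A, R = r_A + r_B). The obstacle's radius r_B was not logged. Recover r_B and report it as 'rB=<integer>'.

m = -12868
d = (12, 18);  v_rel = (11, -1),  |v_rel|² = 122
v_rel×d = (11)·(18) − (-1)·(12) = 210
since m = R²·122 − 210²:  R² = (44100 + -12868) / 122 = 256
R = √256 = 16  ⇒  r_B = 16 − 8 = 8

rB=8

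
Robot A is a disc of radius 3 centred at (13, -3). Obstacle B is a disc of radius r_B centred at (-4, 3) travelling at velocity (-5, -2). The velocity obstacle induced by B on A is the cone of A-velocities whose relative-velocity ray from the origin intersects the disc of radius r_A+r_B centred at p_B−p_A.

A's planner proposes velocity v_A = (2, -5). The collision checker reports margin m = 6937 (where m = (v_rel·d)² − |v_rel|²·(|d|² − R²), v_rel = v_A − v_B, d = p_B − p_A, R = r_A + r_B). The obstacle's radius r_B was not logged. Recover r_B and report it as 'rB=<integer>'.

m = 6937
d = (-17, 6);  v_rel = (7, -3),  |v_rel|² = 58
v_rel×d = (7)·(6) − (-3)·(-17) = -9
since m = R²·58 − (-9)²:  R² = (81 + 6937) / 58 = 121
R = √121 = 11  ⇒  r_B = 11 − 3 = 8

rB=8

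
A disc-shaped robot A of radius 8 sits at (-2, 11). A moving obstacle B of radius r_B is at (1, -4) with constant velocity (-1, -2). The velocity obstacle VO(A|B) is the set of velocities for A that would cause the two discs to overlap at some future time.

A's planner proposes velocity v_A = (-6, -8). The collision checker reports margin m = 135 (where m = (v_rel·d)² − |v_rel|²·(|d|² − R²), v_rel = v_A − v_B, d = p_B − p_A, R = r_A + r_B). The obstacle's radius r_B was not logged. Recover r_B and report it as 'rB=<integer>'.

m = 135
d = (3, -15);  v_rel = (-5, -6),  |v_rel|² = 61
v_rel×d = (-5)·(-15) − (-6)·(3) = 93
since m = R²·61 − 93²:  R² = (8649 + 135) / 61 = 144
R = √144 = 12  ⇒  r_B = 12 − 8 = 4

rB=4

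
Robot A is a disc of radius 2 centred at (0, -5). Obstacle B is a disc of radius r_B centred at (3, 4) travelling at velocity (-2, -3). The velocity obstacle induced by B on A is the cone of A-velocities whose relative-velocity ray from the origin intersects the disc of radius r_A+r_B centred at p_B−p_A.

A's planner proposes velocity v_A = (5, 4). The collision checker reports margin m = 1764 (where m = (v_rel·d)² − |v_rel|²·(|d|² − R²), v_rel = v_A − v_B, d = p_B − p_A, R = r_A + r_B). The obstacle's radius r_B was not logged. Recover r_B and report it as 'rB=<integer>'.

m = 1764
d = (3, 9);  v_rel = (7, 7),  |v_rel|² = 98
v_rel×d = (7)·(9) − (7)·(3) = 42
since m = R²·98 − 42²:  R² = (1764 + 1764) / 98 = 36
R = √36 = 6  ⇒  r_B = 6 − 2 = 4

rB=4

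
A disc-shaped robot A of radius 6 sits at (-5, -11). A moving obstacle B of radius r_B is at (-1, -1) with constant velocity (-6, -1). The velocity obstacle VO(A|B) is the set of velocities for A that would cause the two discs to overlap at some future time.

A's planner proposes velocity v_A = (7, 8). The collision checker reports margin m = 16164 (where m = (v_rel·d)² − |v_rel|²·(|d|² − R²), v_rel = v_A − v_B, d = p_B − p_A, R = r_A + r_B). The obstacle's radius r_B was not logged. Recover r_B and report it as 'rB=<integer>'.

m = 16164
d = (4, 10);  v_rel = (13, 9),  |v_rel|² = 250
v_rel×d = (13)·(10) − (9)·(4) = 94
since m = R²·250 − 94²:  R² = (8836 + 16164) / 250 = 100
R = √100 = 10  ⇒  r_B = 10 − 6 = 4

rB=4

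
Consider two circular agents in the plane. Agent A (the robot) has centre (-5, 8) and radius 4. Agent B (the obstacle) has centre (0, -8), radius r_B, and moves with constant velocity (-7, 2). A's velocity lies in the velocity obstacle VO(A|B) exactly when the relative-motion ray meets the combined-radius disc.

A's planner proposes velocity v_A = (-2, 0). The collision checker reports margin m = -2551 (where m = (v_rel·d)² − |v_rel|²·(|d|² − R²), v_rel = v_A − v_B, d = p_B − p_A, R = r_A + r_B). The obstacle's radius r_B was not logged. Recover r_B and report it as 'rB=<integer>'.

m = -2551
d = (5, -16);  v_rel = (5, -2),  |v_rel|² = 29
v_rel×d = (5)·(-16) − (-2)·(5) = -70
since m = R²·29 − (-70)²:  R² = (4900 + -2551) / 29 = 81
R = √81 = 9  ⇒  r_B = 9 − 4 = 5

rB=5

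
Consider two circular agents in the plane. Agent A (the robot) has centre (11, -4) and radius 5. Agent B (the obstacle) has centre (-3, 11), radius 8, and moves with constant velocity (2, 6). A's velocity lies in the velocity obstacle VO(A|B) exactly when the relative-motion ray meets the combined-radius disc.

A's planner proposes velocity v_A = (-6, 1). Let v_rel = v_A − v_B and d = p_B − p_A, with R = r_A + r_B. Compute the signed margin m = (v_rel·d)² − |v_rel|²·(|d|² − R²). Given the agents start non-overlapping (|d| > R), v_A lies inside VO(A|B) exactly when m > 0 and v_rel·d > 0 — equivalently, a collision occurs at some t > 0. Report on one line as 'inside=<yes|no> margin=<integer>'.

d = (-14, 15),  |d|² = 421;  R = 5+8 = 13,  c = 421−13² = 252
v_rel = (-8, -5),  |v_rel|² = 89;  v_rel·d = (-8)·(-14) + (-5)·(15) = 37
89·t² − 74·t + 252 = 0  ⇒  m = 37² − 89·252 = -21059
m = -21059 < 0,  v_rel·d = 37 > 0  ⇒  outside

inside=no margin=-21059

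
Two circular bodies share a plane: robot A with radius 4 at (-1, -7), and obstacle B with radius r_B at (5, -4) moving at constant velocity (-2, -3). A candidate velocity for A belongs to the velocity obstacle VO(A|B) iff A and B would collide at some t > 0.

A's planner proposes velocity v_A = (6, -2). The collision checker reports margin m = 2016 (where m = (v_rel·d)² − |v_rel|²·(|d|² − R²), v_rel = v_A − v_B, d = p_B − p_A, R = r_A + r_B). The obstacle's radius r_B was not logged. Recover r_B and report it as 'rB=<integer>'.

m = 2016
d = (6, 3);  v_rel = (8, 1),  |v_rel|² = 65
v_rel×d = (8)·(3) − (1)·(6) = 18
since m = R²·65 − 18²:  R² = (324 + 2016) / 65 = 36
R = √36 = 6  ⇒  r_B = 6 − 4 = 2

rB=2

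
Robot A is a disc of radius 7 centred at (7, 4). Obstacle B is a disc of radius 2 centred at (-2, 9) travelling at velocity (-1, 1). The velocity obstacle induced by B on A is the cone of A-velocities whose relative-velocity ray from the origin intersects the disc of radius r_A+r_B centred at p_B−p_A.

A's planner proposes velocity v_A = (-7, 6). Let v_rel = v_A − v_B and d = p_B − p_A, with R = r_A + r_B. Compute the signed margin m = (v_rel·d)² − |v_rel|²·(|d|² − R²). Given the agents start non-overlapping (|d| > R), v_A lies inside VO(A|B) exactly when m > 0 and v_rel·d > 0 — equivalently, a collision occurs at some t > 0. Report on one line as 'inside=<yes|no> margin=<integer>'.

d = (-9, 5),  |d|² = 106;  R = 7+2 = 9,  c = 106−9² = 25
v_rel = (-6, 5),  |v_rel|² = 61;  v_rel·d = (-6)·(-9) + (5)·(5) = 79
61·t² − 158·t + 25 = 0  ⇒  m = 79² − 61·25 = 4716
m = 4716 > 0,  v_rel·d = 79 > 0  ⇒  inside

inside=yes margin=4716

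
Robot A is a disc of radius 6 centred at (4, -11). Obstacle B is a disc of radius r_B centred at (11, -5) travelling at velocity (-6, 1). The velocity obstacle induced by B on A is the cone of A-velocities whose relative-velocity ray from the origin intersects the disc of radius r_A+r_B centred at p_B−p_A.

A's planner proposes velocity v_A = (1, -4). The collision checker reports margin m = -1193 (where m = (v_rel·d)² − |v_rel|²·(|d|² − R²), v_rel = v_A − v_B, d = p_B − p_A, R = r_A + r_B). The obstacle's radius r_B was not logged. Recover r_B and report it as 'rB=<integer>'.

m = -1193
d = (7, 6);  v_rel = (7, -5),  |v_rel|² = 74
v_rel×d = (7)·(6) − (-5)·(7) = 77
since m = R²·74 − 77²:  R² = (5929 + -1193) / 74 = 64
R = √64 = 8  ⇒  r_B = 8 − 6 = 2

rB=2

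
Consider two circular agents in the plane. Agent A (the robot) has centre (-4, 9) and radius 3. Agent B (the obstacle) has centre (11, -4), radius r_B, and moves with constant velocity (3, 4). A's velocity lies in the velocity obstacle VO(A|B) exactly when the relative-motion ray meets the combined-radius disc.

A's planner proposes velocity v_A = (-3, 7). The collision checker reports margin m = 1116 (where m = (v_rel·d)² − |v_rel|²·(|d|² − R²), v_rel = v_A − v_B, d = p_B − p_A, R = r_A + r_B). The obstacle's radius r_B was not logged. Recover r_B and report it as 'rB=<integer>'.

m = 1116
d = (15, -13);  v_rel = (-6, 3),  |v_rel|² = 45
v_rel×d = (-6)·(-13) − (3)·(15) = 33
since m = R²·45 − 33²:  R² = (1089 + 1116) / 45 = 49
R = √49 = 7  ⇒  r_B = 7 − 3 = 4

rB=4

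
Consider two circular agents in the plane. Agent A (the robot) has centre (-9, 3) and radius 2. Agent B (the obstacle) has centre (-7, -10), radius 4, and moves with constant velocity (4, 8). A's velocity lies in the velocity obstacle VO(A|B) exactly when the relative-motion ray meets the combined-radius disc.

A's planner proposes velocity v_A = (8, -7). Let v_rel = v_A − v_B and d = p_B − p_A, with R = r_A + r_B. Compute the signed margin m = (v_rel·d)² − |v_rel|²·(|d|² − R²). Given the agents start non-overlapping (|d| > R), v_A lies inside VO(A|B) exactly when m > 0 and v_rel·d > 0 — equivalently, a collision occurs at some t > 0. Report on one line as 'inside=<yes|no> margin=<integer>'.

d = (2, -13),  |d|² = 173;  R = 2+4 = 6,  c = 173−6² = 137
v_rel = (4, -15),  |v_rel|² = 241;  v_rel·d = (4)·(2) + (-15)·(-13) = 203
241·t² − 406·t + 137 = 0  ⇒  m = 203² − 241·137 = 8192
m = 8192 > 0,  v_rel·d = 203 > 0  ⇒  inside

inside=yes margin=8192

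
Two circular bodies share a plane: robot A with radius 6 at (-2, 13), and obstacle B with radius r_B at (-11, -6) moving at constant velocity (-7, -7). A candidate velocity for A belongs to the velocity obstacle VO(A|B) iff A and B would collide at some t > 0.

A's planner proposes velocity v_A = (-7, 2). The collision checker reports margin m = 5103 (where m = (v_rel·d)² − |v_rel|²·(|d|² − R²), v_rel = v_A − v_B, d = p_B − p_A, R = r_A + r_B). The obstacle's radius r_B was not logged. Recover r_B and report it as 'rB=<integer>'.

m = 5103
d = (-9, -19);  v_rel = (0, 9),  |v_rel|² = 81
v_rel×d = (0)·(-19) − (9)·(-9) = 81
since m = R²·81 − 81²:  R² = (6561 + 5103) / 81 = 144
R = √144 = 12  ⇒  r_B = 12 − 6 = 6

rB=6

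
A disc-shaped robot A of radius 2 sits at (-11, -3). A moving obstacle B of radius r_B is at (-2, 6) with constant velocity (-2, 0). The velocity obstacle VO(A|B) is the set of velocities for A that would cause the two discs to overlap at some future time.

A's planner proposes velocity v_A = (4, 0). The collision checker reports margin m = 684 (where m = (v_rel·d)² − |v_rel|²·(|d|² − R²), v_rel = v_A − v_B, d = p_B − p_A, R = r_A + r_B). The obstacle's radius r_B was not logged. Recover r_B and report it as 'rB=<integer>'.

m = 684
d = (9, 9);  v_rel = (6, 0),  |v_rel|² = 36
v_rel×d = (6)·(9) − (0)·(9) = 54
since m = R²·36 − 54²:  R² = (2916 + 684) / 36 = 100
R = √100 = 10  ⇒  r_B = 10 − 2 = 8

rB=8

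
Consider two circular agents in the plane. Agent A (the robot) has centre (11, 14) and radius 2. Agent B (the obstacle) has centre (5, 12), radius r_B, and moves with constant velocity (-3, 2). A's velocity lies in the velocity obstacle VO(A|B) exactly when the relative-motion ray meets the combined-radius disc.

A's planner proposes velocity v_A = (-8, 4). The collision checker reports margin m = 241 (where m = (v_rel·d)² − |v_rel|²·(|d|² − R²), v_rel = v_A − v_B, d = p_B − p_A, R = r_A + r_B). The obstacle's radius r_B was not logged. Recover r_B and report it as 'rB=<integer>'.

m = 241
d = (-6, -2);  v_rel = (-5, 2),  |v_rel|² = 29
v_rel×d = (-5)·(-2) − (2)·(-6) = 22
since m = R²·29 − 22²:  R² = (484 + 241) / 29 = 25
R = √25 = 5  ⇒  r_B = 5 − 2 = 3

rB=3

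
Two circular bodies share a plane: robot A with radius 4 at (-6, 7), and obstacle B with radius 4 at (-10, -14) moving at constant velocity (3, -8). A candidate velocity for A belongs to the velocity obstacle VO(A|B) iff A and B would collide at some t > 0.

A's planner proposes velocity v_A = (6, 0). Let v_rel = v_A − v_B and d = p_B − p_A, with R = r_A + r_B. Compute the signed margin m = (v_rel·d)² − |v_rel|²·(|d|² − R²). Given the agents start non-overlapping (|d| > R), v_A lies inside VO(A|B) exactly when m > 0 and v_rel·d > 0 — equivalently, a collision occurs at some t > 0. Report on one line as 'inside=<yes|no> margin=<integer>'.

d = (-4, -21),  |d|² = 457;  R = 4+4 = 8,  c = 457−8² = 393
v_rel = (3, 8),  |v_rel|² = 73;  v_rel·d = (3)·(-4) + (8)·(-21) = -180
73·t² + 360·t + 393 = 0  ⇒  m = (-180)² − 73·393 = 3711
m = 3711 > 0,  v_rel·d = -180 < 0  ⇒  outside

inside=no margin=3711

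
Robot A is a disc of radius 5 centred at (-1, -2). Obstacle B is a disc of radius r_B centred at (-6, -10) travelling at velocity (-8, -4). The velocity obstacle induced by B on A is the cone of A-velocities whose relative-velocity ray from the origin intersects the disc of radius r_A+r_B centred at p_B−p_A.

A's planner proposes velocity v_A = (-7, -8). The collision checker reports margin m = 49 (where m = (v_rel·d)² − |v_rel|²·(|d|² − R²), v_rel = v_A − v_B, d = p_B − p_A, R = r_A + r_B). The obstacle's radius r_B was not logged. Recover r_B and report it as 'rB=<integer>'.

m = 49
d = (-5, -8);  v_rel = (1, -4),  |v_rel|² = 17
v_rel×d = (1)·(-8) − (-4)·(-5) = -28
since m = R²·17 − (-28)²:  R² = (784 + 49) / 17 = 49
R = √49 = 7  ⇒  r_B = 7 − 5 = 2

rB=2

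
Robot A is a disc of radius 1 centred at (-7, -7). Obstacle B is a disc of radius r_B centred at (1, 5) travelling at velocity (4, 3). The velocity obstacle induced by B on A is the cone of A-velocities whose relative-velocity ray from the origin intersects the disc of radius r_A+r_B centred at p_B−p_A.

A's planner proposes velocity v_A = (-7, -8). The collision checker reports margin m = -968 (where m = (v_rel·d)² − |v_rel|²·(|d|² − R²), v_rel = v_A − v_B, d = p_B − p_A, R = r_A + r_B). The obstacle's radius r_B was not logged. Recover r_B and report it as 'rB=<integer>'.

m = -968
d = (8, 12);  v_rel = (-11, -11),  |v_rel|² = 242
v_rel×d = (-11)·(12) − (-11)·(8) = -44
since m = R²·242 − (-44)²:  R² = (1936 + -968) / 242 = 4
R = √4 = 2  ⇒  r_B = 2 − 1 = 1

rB=1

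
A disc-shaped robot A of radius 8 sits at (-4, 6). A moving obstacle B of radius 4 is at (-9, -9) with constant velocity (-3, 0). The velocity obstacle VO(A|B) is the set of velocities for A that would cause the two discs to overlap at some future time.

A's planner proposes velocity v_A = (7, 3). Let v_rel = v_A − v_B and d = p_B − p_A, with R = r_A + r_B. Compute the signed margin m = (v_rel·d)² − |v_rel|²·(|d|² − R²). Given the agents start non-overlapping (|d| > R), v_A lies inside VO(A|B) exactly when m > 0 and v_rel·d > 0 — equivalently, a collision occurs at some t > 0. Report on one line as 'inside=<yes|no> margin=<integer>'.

d = (-5, -15),  |d|² = 250;  R = 8+4 = 12,  c = 250−12² = 106
v_rel = (10, 3),  |v_rel|² = 109;  v_rel·d = (10)·(-5) + (3)·(-15) = -95
109·t² + 190·t + 106 = 0  ⇒  m = (-95)² − 109·106 = -2529
m = -2529 < 0,  v_rel·d = -95 < 0  ⇒  outside

inside=no margin=-2529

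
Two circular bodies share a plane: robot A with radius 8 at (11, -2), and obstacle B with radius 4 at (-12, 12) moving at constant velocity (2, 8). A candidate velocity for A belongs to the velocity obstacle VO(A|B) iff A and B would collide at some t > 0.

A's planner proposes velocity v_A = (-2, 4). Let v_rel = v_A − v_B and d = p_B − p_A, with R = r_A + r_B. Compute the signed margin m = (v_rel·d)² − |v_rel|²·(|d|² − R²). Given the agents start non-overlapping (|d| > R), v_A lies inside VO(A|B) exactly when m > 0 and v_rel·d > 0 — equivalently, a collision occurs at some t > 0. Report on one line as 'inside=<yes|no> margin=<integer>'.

d = (-23, 14),  |d|² = 725;  R = 8+4 = 12,  c = 725−12² = 581
v_rel = (-4, -4),  |v_rel|² = 32;  v_rel·d = (-4)·(-23) + (-4)·(14) = 36
32·t² − 72·t + 581 = 0  ⇒  m = 36² − 32·581 = -17296
m = -17296 < 0,  v_rel·d = 36 > 0  ⇒  outside

inside=no margin=-17296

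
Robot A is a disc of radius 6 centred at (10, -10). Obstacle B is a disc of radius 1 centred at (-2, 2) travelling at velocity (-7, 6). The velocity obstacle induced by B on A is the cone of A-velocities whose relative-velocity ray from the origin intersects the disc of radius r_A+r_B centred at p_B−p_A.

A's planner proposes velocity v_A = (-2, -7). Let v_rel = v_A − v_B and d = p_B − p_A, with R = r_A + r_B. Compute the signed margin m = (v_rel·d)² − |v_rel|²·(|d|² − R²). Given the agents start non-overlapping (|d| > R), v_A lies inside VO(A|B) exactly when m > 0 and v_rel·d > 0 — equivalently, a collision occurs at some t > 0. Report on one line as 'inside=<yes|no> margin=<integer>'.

d = (-12, 12),  |d|² = 288;  R = 6+1 = 7,  c = 288−7² = 239
v_rel = (5, -13),  |v_rel|² = 194;  v_rel·d = (5)·(-12) + (-13)·(12) = -216
194·t² + 432·t + 239 = 0  ⇒  m = (-216)² − 194·239 = 290
m = 290 > 0,  v_rel·d = -216 < 0  ⇒  outside

inside=no margin=290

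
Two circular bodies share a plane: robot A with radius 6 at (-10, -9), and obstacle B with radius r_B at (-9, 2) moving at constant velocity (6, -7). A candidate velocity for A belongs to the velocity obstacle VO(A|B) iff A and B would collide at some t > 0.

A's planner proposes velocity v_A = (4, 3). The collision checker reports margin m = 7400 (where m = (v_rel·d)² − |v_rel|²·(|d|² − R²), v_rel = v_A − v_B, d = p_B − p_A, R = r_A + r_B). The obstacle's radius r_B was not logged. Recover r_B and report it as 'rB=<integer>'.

m = 7400
d = (1, 11);  v_rel = (-2, 10),  |v_rel|² = 104
v_rel×d = (-2)·(11) − (10)·(1) = -32
since m = R²·104 − (-32)²:  R² = (1024 + 7400) / 104 = 81
R = √81 = 9  ⇒  r_B = 9 − 6 = 3

rB=3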